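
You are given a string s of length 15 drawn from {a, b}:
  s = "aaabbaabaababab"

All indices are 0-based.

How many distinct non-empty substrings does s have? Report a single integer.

sorted suffixes:
  #0 SA[0]=0  'aaabbaabaababab'
  #1 SA[1]=5  'aabaababab'
  #2 SA[2]=8  'aababab'
  #3 SA[3]=1  'aabbaabaababab'
  #4 SA[4]=13  'ab'
  #5 SA[5]=6  'abaababab'
  #6 SA[6]=11  'abab'
  #7 SA[7]=9  'ababab'
  #8 SA[8]=2  'abbaabaababab'
  #9 SA[9]=14  'b'
  #10 SA[10]=4  'baabaababab'
  #11 SA[11]=7  'baababab'
  #12 SA[12]=12  'bab'
  #13 SA[13]=10  'babab'
  #14 SA[14]=3  'bbaabaababab'

SA = [0, 5, 8, 1, 13, 6, 11, 9, 2, 14, 4, 7, 12, 10, 3]
[i] adj suffixes → lcp
  [1] 0/5 → 2 ('aa')
  [2] 5/8 → 4 ('aaba')
  [3] 8/1 → 3 ('aab')
  [4] 1/13 → 1 ('a')
  [5] 13/6 → 2 ('ab')
  [6] 6/11 → 3 ('aba')
  [7] 11/9 → 4 ('abab')
  [8] 9/2 → 2 ('ab')
  [9] 2/14 → 0 ('')
  [10] 14/4 → 1 ('b')
  [11] 4/7 → 5 ('baaba')
  [12] 7/12 → 2 ('ba')
  [13] 12/10 → 3 ('bab')
  [14] 10/3 → 1 ('b')

n(n+1)/2 = 15·16/2 = 120
Σ LCP = 0 + 2 + 4 + 3 + 1 + 2 + 3 + 4 + 2 + 0 + 1 + 5 + 2 + 3 + 1 = 33
distinct = 120 − 33 = 87

87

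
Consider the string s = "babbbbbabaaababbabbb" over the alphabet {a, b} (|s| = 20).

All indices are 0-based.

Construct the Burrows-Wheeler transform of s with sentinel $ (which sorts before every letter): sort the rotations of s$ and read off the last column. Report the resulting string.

rank  rotation               last
    0  $babbbbbabaaababbabbb  b
    1  aaababbabbb$babbbbbab  b
    2  aababbabbb$babbbbbaba  a
    3  abaaababbabbb$babbbbb  b
    4  ababbabbb$babbbbbabaa  a
    5  abbabbb$babbbbbabaaab  b
    6  abbb$babbbbbabaaababb  b
    7  abbbbbabaaababbabbb$b  b
    8  b$babbbbbabaaababbabb  b
    9  baaababbabbb$babbbbba  a
   10  babaaababbabbb$babbbb  b
   11  babbabbb$babbbbbabaaa  a
   12  babbb$babbbbbabaaabab  b
   13  babbbbbabaaababbabbb$  $
   14  bb$babbbbbabaaababbab  b
   15  bbabaaababbabbb$babbb  b
   16  bbabbb$babbbbbabaaaba  a
   17  bbb$babbbbbabaaababba  a
   18  bbbabaaababbabbb$babb  b
   19  bbbbabaaababbabbb$bab  b
   20  bbbbbabaaababbabbb$ba  a

bbababbbbabab$bbaabba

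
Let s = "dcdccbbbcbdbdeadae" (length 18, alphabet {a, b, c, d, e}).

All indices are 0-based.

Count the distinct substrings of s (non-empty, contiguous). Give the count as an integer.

rank→(start, suffix):
  0 → (14, 'adae')
  1 → (16, 'ae')
  2 → (5, 'bbbcbdbdeadae')
  3 → (6, 'bbcbdbdeadae')
  4 → (7, 'bcbdbdeadae')
  5 → (9, 'bdbdeadae')
  6 → (11, 'bdeadae')
  7 → (4, 'cbbbcbdbdeadae')
  8 → (8, 'cbdbdeadae')
  9 → (3, 'ccbbbcbdbdeadae')
  10 → (1, 'cdccbbbcbdbdeadae')
  11 → (15, 'dae')
  12 → (10, 'dbdeadae')
  13 → (2, 'dccbbbcbdbdeadae')
  14 → (0, 'dcdccbbbcbdbdeadae')
  15 → (12, 'deadae')
  16 → (17, 'e')
  17 → (13, 'eadae')

SA = [14, 16, 5, 6, 7, 9, 11, 4, 8, 3, 1, 15, 10, 2, 0, 12, 17, 13]
[i] adj suffixes → lcp
  [1] 14/16 → 1 ('a')
  [2] 16/5 → 0 ('')
  [3] 5/6 → 2 ('bb')
  [4] 6/7 → 1 ('b')
  [5] 7/9 → 1 ('b')
  [6] 9/11 → 2 ('bd')
  [7] 11/4 → 0 ('')
  [8] 4/8 → 2 ('cb')
  [9] 8/3 → 1 ('c')
  [10] 3/1 → 1 ('c')
  [11] 1/15 → 0 ('')
  [12] 15/10 → 1 ('d')
  [13] 10/2 → 1 ('d')
  [14] 2/0 → 2 ('dc')
  [15] 0/12 → 1 ('d')
  [16] 12/17 → 0 ('')
  [17] 17/13 → 1 ('e')

n(n+1)/2 = 18·19/2 = 171
Σ LCP = 0 + 1 + 0 + 2 + 1 + 1 + 2 + 0 + 2 + 1 + 1 + 0 + 1 + 1 + 2 + 1 + 0 + 1 = 17
distinct = 171 − 17 = 154

154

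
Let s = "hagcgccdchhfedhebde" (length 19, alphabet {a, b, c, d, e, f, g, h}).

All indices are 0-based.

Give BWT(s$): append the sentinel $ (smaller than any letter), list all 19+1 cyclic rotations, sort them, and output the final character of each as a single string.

ehegcgdcbedhfhca$dhc

rank  rotation              last
    0  $hagcgccdchhfedhebde  e
    1  agcgccdchhfedhebde$h  h
    2  bde$hagcgccdchhfedhe  e
    3  ccdchhfedhebde$hagcg  g
    4  cdchhfedhebde$hagcgc  c
    5  cgccdchhfedhebde$hag  g
    6  chhfedhebde$hagcgccd  d
    7  dchhfedhebde$hagcgcc  c
    8  de$hagcgccdchhfedheb  b
    9  dhebde$hagcgccdchhfe  e
   10  e$hagcgccdchhfedhebd  d
   11  ebde$hagcgccdchhfedh  h
   12  edhebde$hagcgccdchhf  f
   13  fedhebde$hagcgccdchh  h
   14  gccdchhfedhebde$hagc  c
   15  gcgccdchhfedhebde$ha  a
   16  hagcgccdchhfedhebde$  $
   17  hebde$hagcgccdchhfed  d
   18  hfedhebde$hagcgccdch  h
   19  hhfedhebde$hagcgccdc  c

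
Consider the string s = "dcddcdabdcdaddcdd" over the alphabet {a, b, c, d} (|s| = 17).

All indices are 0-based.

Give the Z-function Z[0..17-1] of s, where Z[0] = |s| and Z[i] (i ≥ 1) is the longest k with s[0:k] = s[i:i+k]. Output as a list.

Z[0]=17
i=1: i≥r, start 0; Z[1]=0
i=2: i≥r, start 0; Z[2]=1 extend→box=[2,3)
i=3: i≥r, start 0; Z[3]=3 extend→box=[3,6)
i=4: min(r-i=2, Z[1]=0)=0; Z[4]=0
i=5: min(r-i=1, Z[2]=1)=1; Z[5]=1
i=6: i≥r, start 0; Z[6]=0
i=7: i≥r, start 0; Z[7]=0
i=8: i≥r, start 0; Z[8]=3 extend→box=[8,11)
i=9: min(r-i=2, Z[1]=0)=0; Z[9]=0
i=10: min(r-i=1, Z[2]=1)=1; Z[10]=1
i=11: i≥r, start 0; Z[11]=0
i=12: i≥r, start 0; Z[12]=1 extend→box=[12,13)
i=13: i≥r, start 0; Z[13]=4 extend→box=[13,17)
i=14: min(r-i=3, Z[1]=0)=0; Z[14]=0
i=15: min(r-i=2, Z[2]=1)=1; Z[15]=1
i=16: min(r-i=1, Z[3]=3)=1; Z[16]=1

[17, 0, 1, 3, 0, 1, 0, 0, 3, 0, 1, 0, 1, 4, 0, 1, 1]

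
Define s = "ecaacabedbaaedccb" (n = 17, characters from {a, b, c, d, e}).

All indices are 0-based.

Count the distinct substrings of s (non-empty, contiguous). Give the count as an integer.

rank | idx | suffix
   0 |   2 | aacabedbaaedccb
   1 |  10 | aaedccb
   2 |   5 | abedbaaedccb
   3 |   3 | acabedbaaedccb
   4 |  11 | aedccb
   5 |  16 | b
   6 |   9 | baaedccb
   7 |   6 | bedbaaedccb
   8 |   1 | caacabedbaaedccb
   9 |   4 | cabedbaaedccb
  10 |  15 | cb
  11 |  14 | ccb
  12 |   8 | dbaaedccb
  13 |  13 | dccb
  14 |   0 | ecaacabedbaaedccb
  15 |   7 | edbaaedccb
  16 |  12 | edccb

SA = [2, 10, 5, 3, 11, 16, 9, 6, 1, 4, 15, 14, 8, 13, 0, 7, 12]
[i] adj suffixes → lcp
  [1] 2/10 → 2 ('aa')
  [2] 10/5 → 1 ('a')
  [3] 5/3 → 1 ('a')
  [4] 3/11 → 1 ('a')
  [5] 11/16 → 0 ('')
  [6] 16/9 → 1 ('b')
  [7] 9/6 → 1 ('b')
  [8] 6/1 → 0 ('')
  [9] 1/4 → 2 ('ca')
  [10] 4/15 → 1 ('c')
  [11] 15/14 → 1 ('c')
  [12] 14/8 → 0 ('')
  [13] 8/13 → 1 ('d')
  [14] 13/0 → 0 ('')
  [15] 0/7 → 1 ('e')
  [16] 7/12 → 2 ('ed')

n(n+1)/2 = 17·18/2 = 153
Σ LCP = 0 + 2 + 1 + 1 + 1 + 0 + 1 + 1 + 0 + 2 + 1 + 1 + 0 + 1 + 0 + 1 + 2 = 15
distinct = 153 − 15 = 138

138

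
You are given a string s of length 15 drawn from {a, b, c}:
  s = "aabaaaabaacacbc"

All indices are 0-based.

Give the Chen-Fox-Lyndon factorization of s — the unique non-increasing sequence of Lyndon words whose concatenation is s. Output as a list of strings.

["aab", "aaaabaacacbc"]

emit factor 1: 'aab' (i=0, period=3)
emit factor 2: 'aaaabaacacbc' (i=3, period=12)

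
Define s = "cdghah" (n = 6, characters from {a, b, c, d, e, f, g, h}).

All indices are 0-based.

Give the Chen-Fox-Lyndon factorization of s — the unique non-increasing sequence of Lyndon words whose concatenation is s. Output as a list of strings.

emit factor 1: 'cdgh' (i=0, period=4)
emit factor 2: 'ah' (i=4, period=2)

["cdgh", "ah"]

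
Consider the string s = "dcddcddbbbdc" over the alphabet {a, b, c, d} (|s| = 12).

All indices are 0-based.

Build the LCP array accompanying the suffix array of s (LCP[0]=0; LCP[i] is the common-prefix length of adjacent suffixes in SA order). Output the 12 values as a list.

[0, 2, 1, 0, 1, 3, 0, 1, 2, 4, 1, 2]

sorted suffixes:
  #0 SA[0]=7  'bbbdc'
  #1 SA[1]=8  'bbdc'
  #2 SA[2]=9  'bdc'
  #3 SA[3]=11  'c'
  #4 SA[4]=4  'cddbbbdc'
  #5 SA[5]=1  'cddcddbbbdc'
  #6 SA[6]=6  'dbbbdc'
  #7 SA[7]=10  'dc'
  #8 SA[8]=3  'dcddbbbdc'
  #9 SA[9]=0  'dcddcddbbbdc'
  #10 SA[10]=5  'ddbbbdc'
  #11 SA[11]=2  'ddcddbbbdc'

SA = [7, 8, 9, 11, 4, 1, 6, 10, 3, 0, 5, 2]
i: (SA[i-1],SA[i]) lcp shared
  1: (7,8) 2 'bb'
  2: (8,9) 1 'b'
  3: (9,11) 0 ''
  4: (11,4) 1 'c'
  5: (4,1) 3 'cdd'
  6: (1,6) 0 ''
  7: (6,10) 1 'd'
  8: (10,3) 2 'dc'
  9: (3,0) 4 'dcdd'
  10: (0,5) 1 'd'
  11: (5,2) 2 'dd'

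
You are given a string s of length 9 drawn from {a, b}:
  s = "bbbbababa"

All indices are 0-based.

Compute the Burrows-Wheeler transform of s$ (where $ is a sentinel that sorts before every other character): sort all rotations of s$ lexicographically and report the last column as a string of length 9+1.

abbbaabbb$

rank  rotation    last
    0  $bbbbababa  a
    1  a$bbbbabab  b
    2  aba$bbbbab  b
    3  ababa$bbbb  b
    4  ba$bbbbaba  a
    5  baba$bbbba  a
    6  bababa$bbb  b
    7  bbababa$bb  b
    8  bbbababa$b  b
    9  bbbbababa$  $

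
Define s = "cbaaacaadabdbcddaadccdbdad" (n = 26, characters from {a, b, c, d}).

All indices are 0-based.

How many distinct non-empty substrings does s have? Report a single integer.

rank | idx | suffix
   0 |   2 | aaacaadabdbcddaadccdbdad
   1 |   3 | aacaadabdbcddaadccdbdad
   2 |   6 | aadabdbcddaadccdbdad
   3 |  16 | aadccdbdad
   4 |   9 | abdbcddaadccdbdad
   5 |   4 | acaadabdbcddaadccdbdad
   6 |  24 | ad
   7 |   7 | adabdbcddaadccdbdad
   8 |  17 | adccdbdad
   9 |   1 | baaacaadabdbcddaadccdbdad
  10 |  12 | bcddaadccdbdad
  11 |  22 | bdad
  12 |  10 | bdbcddaadccdbdad
  13 |   5 | caadabdbcddaadccdbdad
  14 |   0 | cbaaacaadabdbcddaadccdbdad
  15 |  19 | ccdbdad
  16 |  20 | cdbdad
  17 |  13 | cddaadccdbdad
  18 |  25 | d
  19 |  15 | daadccdbdad
  20 |   8 | dabdbcddaadccdbdad
  21 |  23 | dad
  22 |  11 | dbcddaadccdbdad
  23 |  21 | dbdad
  24 |  18 | dccdbdad
  25 |  14 | ddaadccdbdad

SA = [2, 3, 6, 16, 9, 4, 24, 7, 17, 1, 12, 22, 10, 5, 0, 19, 20, 13, 25, 15, 8, 23, 11, 21, 18, 14]
i: (SA[i-1],SA[i]) lcp shared
  1: (2,3) 2 'aa'
  2: (3,6) 2 'aa'
  3: (6,16) 3 'aad'
  4: (16,9) 1 'a'
  5: (9,4) 1 'a'
  6: (4,24) 1 'a'
  7: (24,7) 2 'ad'
  8: (7,17) 2 'ad'
  9: (17,1) 0 ''
  10: (1,12) 1 'b'
  11: (12,22) 1 'b'
  12: (22,10) 2 'bd'
  13: (10,5) 0 ''
  14: (5,0) 1 'c'
  15: (0,19) 1 'c'
  16: (19,20) 1 'c'
  17: (20,13) 2 'cd'
  18: (13,25) 0 ''
  19: (25,15) 1 'd'
  20: (15,8) 2 'da'
  21: (8,23) 2 'da'
  22: (23,11) 1 'd'
  23: (11,21) 2 'db'
  24: (21,18) 1 'd'
  25: (18,14) 1 'd'

n(n+1)/2 = 26·27/2 = 351
Σ LCP = 0 + 2 + 2 + 3 + 1 + 1 + 1 + 2 + 2 + 0 + 1 + 1 + 2 + 0 + 1 + 1 + 1 + 2 + 0 + 1 + 2 + 2 + 1 + 2 + 1 + 1 = 33
distinct = 351 − 33 = 318

318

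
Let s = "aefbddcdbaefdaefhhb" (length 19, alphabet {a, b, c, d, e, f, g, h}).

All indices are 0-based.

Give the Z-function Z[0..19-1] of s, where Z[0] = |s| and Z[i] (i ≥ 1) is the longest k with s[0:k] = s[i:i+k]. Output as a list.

[19, 0, 0, 0, 0, 0, 0, 0, 0, 3, 0, 0, 0, 3, 0, 0, 0, 0, 0]

Z[0]=19
i=1: fresh scan; Z[1]=0
i=2: fresh scan; Z[2]=0
i=3: fresh scan; Z[3]=0
i=4: fresh scan; Z[4]=0
i=5: fresh scan; Z[5]=0
i=6: fresh scan; Z[6]=0
i=7: fresh scan; Z[7]=0
i=8: fresh scan; Z[8]=0
i=9: fresh scan; Z[9]=3 extend→box=[9,12)
i=10: min(r-i=2, Z[1]=0)=0; Z[10]=0
i=11: min(r-i=1, Z[2]=0)=0; Z[11]=0
i=12: fresh scan; Z[12]=0
i=13: fresh scan; Z[13]=3 extend→box=[13,16)
i=14: min(r-i=2, Z[1]=0)=0; Z[14]=0
i=15: min(r-i=1, Z[2]=0)=0; Z[15]=0
i=16: fresh scan; Z[16]=0
i=17: fresh scan; Z[17]=0
i=18: fresh scan; Z[18]=0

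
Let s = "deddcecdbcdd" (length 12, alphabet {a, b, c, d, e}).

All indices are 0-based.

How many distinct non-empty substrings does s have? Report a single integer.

68

rank | idx | suffix
   0 |   8 | bcdd
   1 |   6 | cdbcdd
   2 |   9 | cdd
   3 |   4 | cecdbcdd
   4 |  11 | d
   5 |   7 | dbcdd
   6 |   3 | dcecdbcdd
   7 |  10 | dd
   8 |   2 | ddcecdbcdd
   9 |   0 | deddcecdbcdd
  10 |   5 | ecdbcdd
  11 |   1 | eddcecdbcdd

SA = [8, 6, 9, 4, 11, 7, 3, 10, 2, 0, 5, 1]
i: (SA[i-1],SA[i]) lcp shared
  1: (8,6) 0 ''
  2: (6,9) 2 'cd'
  3: (9,4) 1 'c'
  4: (4,11) 0 ''
  5: (11,7) 1 'd'
  6: (7,3) 1 'd'
  7: (3,10) 1 'd'
  8: (10,2) 2 'dd'
  9: (2,0) 1 'd'
  10: (0,5) 0 ''
  11: (5,1) 1 'e'

n(n+1)/2 = 12·13/2 = 78
Σ LCP = 0 + 0 + 2 + 1 + 0 + 1 + 1 + 1 + 2 + 1 + 0 + 1 = 10
distinct = 78 − 10 = 68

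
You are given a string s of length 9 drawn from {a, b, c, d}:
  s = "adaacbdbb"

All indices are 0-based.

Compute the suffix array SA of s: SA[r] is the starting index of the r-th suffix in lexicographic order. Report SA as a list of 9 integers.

rank→(start, suffix):
  0 → (2, 'aacbdbb')
  1 → (3, 'acbdbb')
  2 → (0, 'adaacbdbb')
  3 → (8, 'b')
  4 → (7, 'bb')
  5 → (5, 'bdbb')
  6 → (4, 'cbdbb')
  7 → (1, 'daacbdbb')
  8 → (6, 'dbb')

[2, 3, 0, 8, 7, 5, 4, 1, 6]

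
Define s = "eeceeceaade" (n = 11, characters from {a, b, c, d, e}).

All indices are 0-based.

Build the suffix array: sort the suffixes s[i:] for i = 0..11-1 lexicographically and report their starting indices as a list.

rank→(start, suffix):
  0 → (7, 'aade')
  1 → (8, 'ade')
  2 → (5, 'ceaade')
  3 → (2, 'ceeceaade')
  4 → (9, 'de')
  5 → (10, 'e')
  6 → (6, 'eaade')
  7 → (4, 'eceaade')
  8 → (1, 'eceeceaade')
  9 → (3, 'eeceaade')
  10 → (0, 'eeceeceaade')

[7, 8, 5, 2, 9, 10, 6, 4, 1, 3, 0]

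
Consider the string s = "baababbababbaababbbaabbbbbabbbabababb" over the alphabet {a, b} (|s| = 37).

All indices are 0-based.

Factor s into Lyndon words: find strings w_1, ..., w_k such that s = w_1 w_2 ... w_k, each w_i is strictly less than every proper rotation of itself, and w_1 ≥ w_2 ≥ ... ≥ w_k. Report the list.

emit factor 1: 'b' (i=0, period=1)
emit factor 2: 'aababbababbaababbbaabbbbbabbbabababb' (i=1, period=36)

["b", "aababbababbaababbbaabbbbbabbbabababb"]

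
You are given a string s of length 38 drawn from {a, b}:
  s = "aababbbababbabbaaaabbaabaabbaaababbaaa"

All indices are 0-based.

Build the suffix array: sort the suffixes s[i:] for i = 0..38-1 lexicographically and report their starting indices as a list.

rank | idx | suffix
   0 |  37 | a
   1 |  36 | aa
   2 |  35 | aaa
   3 |  15 | aaaabbaabaabbaaababbaaa
   4 |  28 | aaababbaaa
   5 |  16 | aaabbaabaabbaaababbaaa
   6 |  21 | aabaabbaaababbaaa
   7 |  29 | aababbaaa
   8 |   0 | aababbbababbabbaaaabbaabaabbaaababbaaa
   9 |  24 | aabbaaababbaaa
  10 |  17 | aabbaabaabbaaababbaaa
  11 |  22 | abaabbaaababbaaa
  12 |  30 | ababbaaa
  13 |   7 | ababbabbaaaabbaabaabbaaababbaaa
  14 |   1 | ababbbababbabbaaaabbaabaabbaaababbaaa
  15 |  32 | abbaaa
  16 |  12 | abbaaaabbaabaabbaaababbaaa
  17 |  25 | abbaaababbaaa
  18 |  18 | abbaabaabbaaababbaaa
  19 |   9 | abbabbaaaabbaabaabbaaababbaaa
  20 |   3 | abbbababbabbaaaabbaabaabbaaababbaaa
  21 |  34 | baaa
  22 |  14 | baaaabbaabaabbaaababbaaa
  23 |  27 | baaababbaaa
  24 |  20 | baabaabbaaababbaaa
  25 |  23 | baabbaaababbaaa
  26 |   6 | bababbabbaaaabbaabaabbaaababbaaa
  27 |  31 | babbaaa
  28 |  11 | babbaaaabbaabaabbaaababbaaa
  29 |   8 | babbabbaaaabbaabaabbaaababbaaa
  30 |   2 | babbbababbabbaaaabbaabaabbaaababbaaa
  31 |  33 | bbaaa
  32 |  13 | bbaaaabbaabaabbaaababbaaa
  33 |  26 | bbaaababbaaa
  34 |  19 | bbaabaabbaaababbaaa
  35 |   5 | bbababbabbaaaabbaabaabbaaababbaaa
  36 |  10 | bbabbaaaabbaabaabbaaababbaaa
  37 |   4 | bbbababbabbaaaabbaabaabbaaababbaaa

[37, 36, 35, 15, 28, 16, 21, 29, 0, 24, 17, 22, 30, 7, 1, 32, 12, 25, 18, 9, 3, 34, 14, 27, 20, 23, 6, 31, 11, 8, 2, 33, 13, 26, 19, 5, 10, 4]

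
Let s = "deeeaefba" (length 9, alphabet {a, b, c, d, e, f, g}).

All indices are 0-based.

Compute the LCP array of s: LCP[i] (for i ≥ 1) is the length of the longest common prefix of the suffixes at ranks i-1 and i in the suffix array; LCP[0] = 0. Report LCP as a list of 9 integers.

[0, 1, 0, 0, 0, 1, 2, 1, 0]

sorted suffixes:
  #0 SA[0]=8  'a'
  #1 SA[1]=4  'aefba'
  #2 SA[2]=7  'ba'
  #3 SA[3]=0  'deeeaefba'
  #4 SA[4]=3  'eaefba'
  #5 SA[5]=2  'eeaefba'
  #6 SA[6]=1  'eeeaefba'
  #7 SA[7]=5  'efba'
  #8 SA[8]=6  'fba'

SA = [8, 4, 7, 0, 3, 2, 1, 5, 6]
rank  pair      lcp
   1  s[8:],s[4:]  1  'a'
   2  s[4:],s[7:]  0  ''
   3  s[7:],s[0:]  0  ''
   4  s[0:],s[3:]  0  ''
   5  s[3:],s[2:]  1  'e'
   6  s[2:],s[1:]  2  'ee'
   7  s[1:],s[5:]  1  'e'
   8  s[5:],s[6:]  0  ''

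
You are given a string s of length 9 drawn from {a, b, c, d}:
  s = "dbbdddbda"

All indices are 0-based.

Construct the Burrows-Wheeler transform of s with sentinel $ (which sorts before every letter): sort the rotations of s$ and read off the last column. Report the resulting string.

adddbb$ddb

rank  rotation    last
    0  $dbbdddbda  a
    1  a$dbbdddbd  d
    2  bbdddbda$d  d
    3  bda$dbbddd  d
    4  bdddbda$db  b
    5  da$dbbdddb  b
    6  dbbdddbda$  $
    7  dbda$dbbdd  d
    8  ddbda$dbbd  d
    9  dddbda$dbb  b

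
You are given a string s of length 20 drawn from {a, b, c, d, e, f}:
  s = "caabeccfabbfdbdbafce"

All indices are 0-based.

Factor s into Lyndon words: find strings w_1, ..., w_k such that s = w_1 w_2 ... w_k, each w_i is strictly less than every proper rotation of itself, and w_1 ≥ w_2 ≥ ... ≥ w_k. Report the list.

["c", "aabeccfabbfdbdbafce"]

emit factor 1: 'c' (i=0, period=1)
emit factor 2: 'aabeccfabbfdbdbafce' (i=1, period=19)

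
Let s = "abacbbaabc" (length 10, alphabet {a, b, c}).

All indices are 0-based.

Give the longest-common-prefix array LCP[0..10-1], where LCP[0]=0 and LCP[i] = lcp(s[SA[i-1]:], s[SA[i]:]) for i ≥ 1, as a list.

[0, 1, 2, 1, 0, 2, 1, 1, 0, 1]

rank | idx | suffix
   0 |   6 | aabc
   1 |   0 | abacbbaabc
   2 |   7 | abc
   3 |   2 | acbbaabc
   4 |   5 | baabc
   5 |   1 | bacbbaabc
   6 |   4 | bbaabc
   7 |   8 | bc
   8 |   9 | c
   9 |   3 | cbbaabc

SA = [6, 0, 7, 2, 5, 1, 4, 8, 9, 3]
i: (SA[i-1],SA[i]) lcp shared
  1: (6,0) 1 'a'
  2: (0,7) 2 'ab'
  3: (7,2) 1 'a'
  4: (2,5) 0 ''
  5: (5,1) 2 'ba'
  6: (1,4) 1 'b'
  7: (4,8) 1 'b'
  8: (8,9) 0 ''
  9: (9,3) 1 'c'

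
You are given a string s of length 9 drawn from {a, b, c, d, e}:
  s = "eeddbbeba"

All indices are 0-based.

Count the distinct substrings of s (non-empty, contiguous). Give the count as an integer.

rank | idx | suffix
   0 |   8 | a
   1 |   7 | ba
   2 |   4 | bbeba
   3 |   5 | beba
   4 |   3 | dbbeba
   5 |   2 | ddbbeba
   6 |   6 | eba
   7 |   1 | eddbbeba
   8 |   0 | eeddbbeba

SA = [8, 7, 4, 5, 3, 2, 6, 1, 0]
[i] adj suffixes → lcp
  [1] 8/7 → 0 ('')
  [2] 7/4 → 1 ('b')
  [3] 4/5 → 1 ('b')
  [4] 5/3 → 0 ('')
  [5] 3/2 → 1 ('d')
  [6] 2/6 → 0 ('')
  [7] 6/1 → 1 ('e')
  [8] 1/0 → 1 ('e')

n(n+1)/2 = 9·10/2 = 45
Σ LCP = 0 + 0 + 1 + 1 + 0 + 1 + 0 + 1 + 1 = 5
distinct = 45 − 5 = 40

40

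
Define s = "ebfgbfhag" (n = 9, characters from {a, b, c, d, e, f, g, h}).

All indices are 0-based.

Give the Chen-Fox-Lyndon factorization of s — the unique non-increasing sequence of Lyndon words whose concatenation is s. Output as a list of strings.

emit factor 1: 'e' (i=0, period=1)
emit factor 2: 'bfgbfh' (i=1, period=6)
emit factor 3: 'ag' (i=7, period=2)

["e", "bfgbfh", "ag"]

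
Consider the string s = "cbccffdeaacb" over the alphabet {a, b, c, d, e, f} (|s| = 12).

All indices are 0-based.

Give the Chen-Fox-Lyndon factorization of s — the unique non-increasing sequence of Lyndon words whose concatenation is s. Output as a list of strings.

["c", "bccffde", "aacb"]

emit factor 1: 'c' (i=0, period=1)
emit factor 2: 'bccffde' (i=1, period=7)
emit factor 3: 'aacb' (i=8, period=4)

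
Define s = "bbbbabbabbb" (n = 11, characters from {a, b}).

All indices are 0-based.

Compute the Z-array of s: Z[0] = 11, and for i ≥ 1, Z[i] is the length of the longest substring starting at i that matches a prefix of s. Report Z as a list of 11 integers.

Z[0]=11
i=1: outside box; Z[1]=3 grow→box=[1,4)
i=2: min(r-i=2, Z[1]=3)=2; Z[2]=2
i=3: min(r-i=1, Z[2]=2)=1; Z[3]=1
i=4: outside box; Z[4]=0
i=5: outside box; Z[5]=2 grow→box=[5,7)
i=6: min(r-i=1, Z[1]=3)=1; Z[6]=1
i=7: outside box; Z[7]=0
i=8: outside box; Z[8]=3 grow→box=[8,11)
i=9: min(r-i=2, Z[1]=3)=2; Z[9]=2
i=10: min(r-i=1, Z[2]=2)=1; Z[10]=1

[11, 3, 2, 1, 0, 2, 1, 0, 3, 2, 1]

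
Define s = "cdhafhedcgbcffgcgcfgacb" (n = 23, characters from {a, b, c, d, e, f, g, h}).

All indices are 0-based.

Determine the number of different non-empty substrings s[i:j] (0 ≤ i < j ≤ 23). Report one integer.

257

rank→(start, suffix):
  0 → (20, 'acb')
  1 → (3, 'afhedcgbcffgcgcfgacb')
  2 → (22, 'b')
  3 → (10, 'bcffgcgcfgacb')
  4 → (21, 'cb')
  5 → (0, 'cdhafhedcgbcffgcgcfgacb')
  6 → (11, 'cffgcgcfgacb')
  7 → (17, 'cfgacb')
  8 → (8, 'cgbcffgcgcfgacb')
  9 → (15, 'cgcfgacb')
  10 → (7, 'dcgbcffgcgcfgacb')
  11 → (1, 'dhafhedcgbcffgcgcfgacb')
  12 → (6, 'edcgbcffgcgcfgacb')
  13 → (12, 'ffgcgcfgacb')
  14 → (18, 'fgacb')
  15 → (13, 'fgcgcfgacb')
  16 → (4, 'fhedcgbcffgcgcfgacb')
  17 → (19, 'gacb')
  18 → (9, 'gbcffgcgcfgacb')
  19 → (16, 'gcfgacb')
  20 → (14, 'gcgcfgacb')
  21 → (2, 'hafhedcgbcffgcgcfgacb')
  22 → (5, 'hedcgbcffgcgcfgacb')

SA = [20, 3, 22, 10, 21, 0, 11, 17, 8, 15, 7, 1, 6, 12, 18, 13, 4, 19, 9, 16, 14, 2, 5]
i: (SA[i-1],SA[i]) lcp shared
  1: (20,3) 1 'a'
  2: (3,22) 0 ''
  3: (22,10) 1 'b'
  4: (10,21) 0 ''
  5: (21,0) 1 'c'
  6: (0,11) 1 'c'
  7: (11,17) 2 'cf'
  8: (17,8) 1 'c'
  9: (8,15) 2 'cg'
  10: (15,7) 0 ''
  11: (7,1) 1 'd'
  12: (1,6) 0 ''
  13: (6,12) 0 ''
  14: (12,18) 1 'f'
  15: (18,13) 2 'fg'
  16: (13,4) 1 'f'
  17: (4,19) 0 ''
  18: (19,9) 1 'g'
  19: (9,16) 1 'g'
  20: (16,14) 2 'gc'
  21: (14,2) 0 ''
  22: (2,5) 1 'h'

n(n+1)/2 = 23·24/2 = 276
Σ LCP = 0 + 1 + 0 + 1 + 0 + 1 + 1 + 2 + 1 + 2 + 0 + 1 + 0 + 0 + 1 + 2 + 1 + 0 + 1 + 1 + 2 + 0 + 1 = 19
distinct = 276 − 19 = 257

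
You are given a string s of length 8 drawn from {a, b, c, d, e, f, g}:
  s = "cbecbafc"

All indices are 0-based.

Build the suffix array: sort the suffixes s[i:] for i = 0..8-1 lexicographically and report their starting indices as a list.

[5, 4, 1, 7, 3, 0, 2, 6]

rank | idx | suffix
   0 |   5 | afc
   1 |   4 | bafc
   2 |   1 | becbafc
   3 |   7 | c
   4 |   3 | cbafc
   5 |   0 | cbecbafc
   6 |   2 | ecbafc
   7 |   6 | fc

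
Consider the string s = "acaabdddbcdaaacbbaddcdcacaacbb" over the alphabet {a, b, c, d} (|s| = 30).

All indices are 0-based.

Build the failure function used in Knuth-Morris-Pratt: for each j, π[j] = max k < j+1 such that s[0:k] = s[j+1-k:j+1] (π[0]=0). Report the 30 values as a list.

[0, 0, 1, 1, 0, 0, 0, 0, 0, 0, 0, 1, 1, 1, 2, 0, 0, 1, 0, 0, 0, 0, 0, 1, 2, 3, 4, 2, 0, 0]

π[0] = 0
j=1 s[j]='c': π[1]=0 (border '')
j=2 s[j]='a': π[2]=1 (border 'a')
j=3 s[j]='a': k: 1→0; π[3]=1 (border 'a')
j=4 s[j]='b': k: 1→0; π[4]=0 (border '')
j=5 s[j]='d': π[5]=0 (border '')
j=6 s[j]='d': π[6]=0 (border '')
j=7 s[j]='d': π[7]=0 (border '')
j=8 s[j]='b': π[8]=0 (border '')
j=9 s[j]='c': π[9]=0 (border '')
j=10 s[j]='d': π[10]=0 (border '')
j=11 s[j]='a': π[11]=1 (border 'a')
j=12 s[j]='a': k: 1→0; π[12]=1 (border 'a')
j=13 s[j]='a': k: 1→0; π[13]=1 (border 'a')
j=14 s[j]='c': π[14]=2 (border 'ac')
j=15 s[j]='b': k: 2→0; π[15]=0 (border '')
j=16 s[j]='b': π[16]=0 (border '')
j=17 s[j]='a': π[17]=1 (border 'a')
j=18 s[j]='d': k: 1→0; π[18]=0 (border '')
j=19 s[j]='d': π[19]=0 (border '')
j=20 s[j]='c': π[20]=0 (border '')
j=21 s[j]='d': π[21]=0 (border '')
j=22 s[j]='c': π[22]=0 (border '')
j=23 s[j]='a': π[23]=1 (border 'a')
j=24 s[j]='c': π[24]=2 (border 'ac')
j=25 s[j]='a': π[25]=3 (border 'aca')
j=26 s[j]='a': π[26]=4 (border 'acaa')
j=27 s[j]='c': k: 4→1; π[27]=2 (border 'ac')
j=28 s[j]='b': k: 2→0; π[28]=0 (border '')
j=29 s[j]='b': π[29]=0 (border '')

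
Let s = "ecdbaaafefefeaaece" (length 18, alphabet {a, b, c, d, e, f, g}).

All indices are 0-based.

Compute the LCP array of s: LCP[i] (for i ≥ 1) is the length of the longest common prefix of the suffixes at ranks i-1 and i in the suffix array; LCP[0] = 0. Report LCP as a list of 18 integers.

rank | idx | suffix
   0 |   4 | aaafefefeaaece
   1 |  13 | aaece
   2 |   5 | aafefefeaaece
   3 |  14 | aece
   4 |   6 | afefefeaaece
   5 |   3 | baaafefefeaaece
   6 |   1 | cdbaaafefefeaaece
   7 |  16 | ce
   8 |   2 | dbaaafefefeaaece
   9 |  17 | e
  10 |  12 | eaaece
  11 |   0 | ecdbaaafefefeaaece
  12 |  15 | ece
  13 |  10 | efeaaece
  14 |   8 | efefeaaece
  15 |  11 | feaaece
  16 |   9 | fefeaaece
  17 |   7 | fefefeaaece

SA = [4, 13, 5, 14, 6, 3, 1, 16, 2, 17, 12, 0, 15, 10, 8, 11, 9, 7]
i: (SA[i-1],SA[i]) lcp shared
  1: (4,13) 2 'aa'
  2: (13,5) 2 'aa'
  3: (5,14) 1 'a'
  4: (14,6) 1 'a'
  5: (6,3) 0 ''
  6: (3,1) 0 ''
  7: (1,16) 1 'c'
  8: (16,2) 0 ''
  9: (2,17) 0 ''
  10: (17,12) 1 'e'
  11: (12,0) 1 'e'
  12: (0,15) 2 'ec'
  13: (15,10) 1 'e'
  14: (10,8) 3 'efe'
  15: (8,11) 0 ''
  16: (11,9) 2 'fe'
  17: (9,7) 4 'fefe'

[0, 2, 2, 1, 1, 0, 0, 1, 0, 0, 1, 1, 2, 1, 3, 0, 2, 4]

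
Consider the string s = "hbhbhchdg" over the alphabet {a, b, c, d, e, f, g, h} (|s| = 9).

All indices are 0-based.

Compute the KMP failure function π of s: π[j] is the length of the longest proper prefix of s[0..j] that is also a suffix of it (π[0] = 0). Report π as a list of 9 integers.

[0, 0, 1, 2, 3, 0, 1, 0, 0]

π[0] = 0
j=1 s[j]='b': π[1]=0 (border '')
j=2 s[j]='h': π[2]=1 (border 'h')
j=3 s[j]='b': π[3]=2 (border 'hb')
j=4 s[j]='h': π[4]=3 (border 'hbh')
j=5 s[j]='c': k: 3→1→0; π[5]=0 (border '')
j=6 s[j]='h': π[6]=1 (border 'h')
j=7 s[j]='d': k: 1→0; π[7]=0 (border '')
j=8 s[j]='g': π[8]=0 (border '')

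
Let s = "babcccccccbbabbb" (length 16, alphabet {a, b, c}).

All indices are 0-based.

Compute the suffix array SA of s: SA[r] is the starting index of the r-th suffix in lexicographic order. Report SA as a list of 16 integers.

[12, 1, 15, 11, 0, 14, 10, 13, 2, 9, 8, 7, 6, 5, 4, 3]

rank | idx | suffix
   0 |  12 | abbb
   1 |   1 | abcccccccbbabbb
   2 |  15 | b
   3 |  11 | babbb
   4 |   0 | babcccccccbbabbb
   5 |  14 | bb
   6 |  10 | bbabbb
   7 |  13 | bbb
   8 |   2 | bcccccccbbabbb
   9 |   9 | cbbabbb
  10 |   8 | ccbbabbb
  11 |   7 | cccbbabbb
  12 |   6 | ccccbbabbb
  13 |   5 | cccccbbabbb
  14 |   4 | ccccccbbabbb
  15 |   3 | cccccccbbabbb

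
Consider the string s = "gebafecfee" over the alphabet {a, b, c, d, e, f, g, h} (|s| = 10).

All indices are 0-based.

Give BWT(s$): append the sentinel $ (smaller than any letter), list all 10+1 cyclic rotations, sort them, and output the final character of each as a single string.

rank  rotation     last
    0  $gebafecfee  e
    1  afecfee$geb  b
    2  bafecfee$ge  e
    3  cfee$gebafe  e
    4  e$gebafecfe  e
    5  ebafecfee$g  g
    6  ecfee$gebaf  f
    7  ee$gebafecf  f
    8  fecfee$geba  a
    9  fee$gebafec  c
   10  gebafecfee$  $

ebeeegffac$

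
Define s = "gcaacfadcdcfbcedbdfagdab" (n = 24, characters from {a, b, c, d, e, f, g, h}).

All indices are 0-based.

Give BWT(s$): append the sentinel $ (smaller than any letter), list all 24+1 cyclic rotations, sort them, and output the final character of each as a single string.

rank  rotation                   last
    0  $gcaacfadcdcfbcedbdfagdab  b
    1  aacfadcdcfbcedbdfagdab$gc  c
    2  ab$gcaacfadcdcfbcedbdfagd  d
    3  acfadcdcfbcedbdfagdab$gca  a
    4  adcdcfbcedbdfagdab$gcaacf  f
    5  agdab$gcaacfadcdcfbcedbdf  f
    6  b$gcaacfadcdcfbcedbdfagda  a
    7  bcedbdfagdab$gcaacfadcdcf  f
    8  bdfagdab$gcaacfadcdcfbced  d
    9  caacfadcdcfbcedbdfagdab$g  g
   10  cdcfbcedbdfagdab$gcaacfad  d
   11  cedbdfagdab$gcaacfadcdcfb  b
   12  cfadcdcfbcedbdfagdab$gcaa  a
   13  cfbcedbdfagdab$gcaacfadcd  d
   14  dab$gcaacfadcdcfbcedbdfag  g
   15  dbdfagdab$gcaacfadcdcfbce  e
   16  dcdcfbcedbdfagdab$gcaacfa  a
   17  dcfbcedbdfagdab$gcaacfadc  c
   18  dfagdab$gcaacfadcdcfbcedb  b
   19  edbdfagdab$gcaacfadcdcfbc  c
   20  fadcdcfbcedbdfagdab$gcaac  c
   21  fagdab$gcaacfadcdcfbcedbd  d
   22  fbcedbdfagdab$gcaacfadcdc  c
   23  gcaacfadcdcfbcedbdfagdab$  $
   24  gdab$gcaacfadcdcfbcedbdfa  a

bcdaffafdgdbadgeacbccdc$a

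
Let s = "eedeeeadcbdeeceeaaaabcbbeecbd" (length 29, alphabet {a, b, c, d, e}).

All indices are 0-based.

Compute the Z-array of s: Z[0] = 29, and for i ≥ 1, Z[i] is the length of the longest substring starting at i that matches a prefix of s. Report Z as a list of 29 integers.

[29, 1, 0, 2, 2, 1, 0, 0, 0, 0, 0, 2, 1, 0, 2, 1, 0, 0, 0, 0, 0, 0, 0, 0, 2, 1, 0, 0, 0]

Z[0]=29
i=1: outside box; Z[1]=1 grow→box=[1,2)
i=2: outside box; Z[2]=0
i=3: outside box; Z[3]=2 grow→box=[3,5)
i=4: min(r-i=1, Z[1]=1)=1; Z[4]=2 grow→box=[4,6)
i=5: min(r-i=1, Z[1]=1)=1; Z[5]=1
i=6: outside box; Z[6]=0
i=7: outside box; Z[7]=0
i=8: outside box; Z[8]=0
i=9: outside box; Z[9]=0
i=10: outside box; Z[10]=0
i=11: outside box; Z[11]=2 grow→box=[11,13)
i=12: min(r-i=1, Z[1]=1)=1; Z[12]=1
i=13: outside box; Z[13]=0
i=14: outside box; Z[14]=2 grow→box=[14,16)
i=15: min(r-i=1, Z[1]=1)=1; Z[15]=1
i=16: outside box; Z[16]=0
i=17: outside box; Z[17]=0
i=18: outside box; Z[18]=0
i=19: outside box; Z[19]=0
i=20: outside box; Z[20]=0
i=21: outside box; Z[21]=0
i=22: outside box; Z[22]=0
i=23: outside box; Z[23]=0
i=24: outside box; Z[24]=2 grow→box=[24,26)
i=25: min(r-i=1, Z[1]=1)=1; Z[25]=1
i=26: outside box; Z[26]=0
i=27: outside box; Z[27]=0
i=28: outside box; Z[28]=0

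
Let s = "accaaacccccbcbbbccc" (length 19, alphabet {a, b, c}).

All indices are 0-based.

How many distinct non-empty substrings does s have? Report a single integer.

rank | idx | suffix
   0 |   3 | aaacccccbcbbbccc
   1 |   4 | aacccccbcbbbccc
   2 |   0 | accaaacccccbcbbbccc
   3 |   5 | acccccbcbbbccc
   4 |  13 | bbbccc
   5 |  14 | bbccc
   6 |  11 | bcbbbccc
   7 |  15 | bccc
   8 |  18 | c
   9 |   2 | caaacccccbcbbbccc
  10 |  12 | cbbbccc
  11 |  10 | cbcbbbccc
  12 |  17 | cc
  13 |   1 | ccaaacccccbcbbbccc
  14 |   9 | ccbcbbbccc
  15 |  16 | ccc
  16 |   8 | cccbcbbbccc
  17 |   7 | ccccbcbbbccc
  18 |   6 | cccccbcbbbccc

SA = [3, 4, 0, 5, 13, 14, 11, 15, 18, 2, 12, 10, 17, 1, 9, 16, 8, 7, 6]
i: (SA[i-1],SA[i]) lcp shared
  1: (3,4) 2 'aa'
  2: (4,0) 1 'a'
  3: (0,5) 3 'acc'
  4: (5,13) 0 ''
  5: (13,14) 2 'bb'
  6: (14,11) 1 'b'
  7: (11,15) 2 'bc'
  8: (15,18) 0 ''
  9: (18,2) 1 'c'
  10: (2,12) 1 'c'
  11: (12,10) 2 'cb'
  12: (10,17) 1 'c'
  13: (17,1) 2 'cc'
  14: (1,9) 2 'cc'
  15: (9,16) 2 'cc'
  16: (16,8) 3 'ccc'
  17: (8,7) 3 'ccc'
  18: (7,6) 4 'cccc'

n(n+1)/2 = 19·20/2 = 190
Σ LCP = 0 + 2 + 1 + 3 + 0 + 2 + 1 + 2 + 0 + 1 + 1 + 2 + 1 + 2 + 2 + 2 + 3 + 3 + 4 = 32
distinct = 190 − 32 = 158

158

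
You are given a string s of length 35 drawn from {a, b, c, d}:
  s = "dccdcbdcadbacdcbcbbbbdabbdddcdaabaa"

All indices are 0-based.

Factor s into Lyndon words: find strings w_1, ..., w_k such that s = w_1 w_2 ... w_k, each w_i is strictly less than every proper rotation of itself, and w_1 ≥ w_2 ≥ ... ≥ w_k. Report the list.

emit factor 1: 'd' (i=0, period=1)
emit factor 2: 'ccd' (i=1, period=3)
emit factor 3: 'c' (i=4, period=1)
emit factor 4: 'bdc' (i=5, period=3)
emit factor 5: 'adb' (i=8, period=3)
emit factor 6: 'acdcbcbbbbd' (i=11, period=11)
emit factor 7: 'abbdddcd' (i=22, period=8)
emit factor 8: 'aab' (i=30, period=3)
emit factor 9: 'a' (i=33, period=1)
emit factor 10: 'a' (i=34, period=1)

["d", "ccd", "c", "bdc", "adb", "acdcbcbbbbd", "abbdddcd", "aab", "a", "a"]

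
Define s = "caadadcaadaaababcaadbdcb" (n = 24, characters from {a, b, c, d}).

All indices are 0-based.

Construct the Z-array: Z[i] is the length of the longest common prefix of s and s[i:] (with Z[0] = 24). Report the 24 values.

Z[0]=24
i=1: fresh scan; Z[1]=0
i=2: fresh scan; Z[2]=0
i=3: fresh scan; Z[3]=0
i=4: fresh scan; Z[4]=0
i=5: fresh scan; Z[5]=0
i=6: fresh scan; Z[6]=5 grow→box=[6,11)
i=7: min(r-i=4, Z[1]=0)=0; Z[7]=0
i=8: min(r-i=3, Z[2]=0)=0; Z[8]=0
i=9: min(r-i=2, Z[3]=0)=0; Z[9]=0
i=10: min(r-i=1, Z[4]=0)=0; Z[10]=0
i=11: fresh scan; Z[11]=0
i=12: fresh scan; Z[12]=0
i=13: fresh scan; Z[13]=0
i=14: fresh scan; Z[14]=0
i=15: fresh scan; Z[15]=0
i=16: fresh scan; Z[16]=4 grow→box=[16,20)
i=17: min(r-i=3, Z[1]=0)=0; Z[17]=0
i=18: min(r-i=2, Z[2]=0)=0; Z[18]=0
i=19: min(r-i=1, Z[3]=0)=0; Z[19]=0
i=20: fresh scan; Z[20]=0
i=21: fresh scan; Z[21]=0
i=22: fresh scan; Z[22]=1 grow→box=[22,23)
i=23: fresh scan; Z[23]=0

[24, 0, 0, 0, 0, 0, 5, 0, 0, 0, 0, 0, 0, 0, 0, 0, 4, 0, 0, 0, 0, 0, 1, 0]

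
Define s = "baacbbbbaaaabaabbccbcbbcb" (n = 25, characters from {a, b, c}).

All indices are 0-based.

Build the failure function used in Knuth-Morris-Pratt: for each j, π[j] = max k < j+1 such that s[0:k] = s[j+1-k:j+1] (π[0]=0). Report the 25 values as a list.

[0, 0, 0, 0, 1, 1, 1, 1, 2, 3, 0, 0, 1, 2, 3, 1, 1, 0, 0, 1, 0, 1, 1, 0, 1]

π[0] = 0
j=1 s[j]='a': π[1]=0 (border '')
j=2 s[j]='a': π[2]=0 (border '')
j=3 s[j]='c': π[3]=0 (border '')
j=4 s[j]='b': π[4]=1 (border 'b')
j=5 s[j]='b': k: 1→0; π[5]=1 (border 'b')
j=6 s[j]='b': k: 1→0; π[6]=1 (border 'b')
j=7 s[j]='b': k: 1→0; π[7]=1 (border 'b')
j=8 s[j]='a': π[8]=2 (border 'ba')
j=9 s[j]='a': π[9]=3 (border 'baa')
j=10 s[j]='a': k: 3→0; π[10]=0 (border '')
j=11 s[j]='a': π[11]=0 (border '')
j=12 s[j]='b': π[12]=1 (border 'b')
j=13 s[j]='a': π[13]=2 (border 'ba')
j=14 s[j]='a': π[14]=3 (border 'baa')
j=15 s[j]='b': k: 3→0; π[15]=1 (border 'b')
j=16 s[j]='b': k: 1→0; π[16]=1 (border 'b')
j=17 s[j]='c': k: 1→0; π[17]=0 (border '')
j=18 s[j]='c': π[18]=0 (border '')
j=19 s[j]='b': π[19]=1 (border 'b')
j=20 s[j]='c': k: 1→0; π[20]=0 (border '')
j=21 s[j]='b': π[21]=1 (border 'b')
j=22 s[j]='b': k: 1→0; π[22]=1 (border 'b')
j=23 s[j]='c': k: 1→0; π[23]=0 (border '')
j=24 s[j]='b': π[24]=1 (border 'b')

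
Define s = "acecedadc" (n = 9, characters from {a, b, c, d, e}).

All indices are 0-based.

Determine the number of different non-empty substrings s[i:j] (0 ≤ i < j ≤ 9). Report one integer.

39

sorted suffixes:
  #0 SA[0]=0  'acecedadc'
  #1 SA[1]=6  'adc'
  #2 SA[2]=8  'c'
  #3 SA[3]=1  'cecedadc'
  #4 SA[4]=3  'cedadc'
  #5 SA[5]=5  'dadc'
  #6 SA[6]=7  'dc'
  #7 SA[7]=2  'ecedadc'
  #8 SA[8]=4  'edadc'

SA = [0, 6, 8, 1, 3, 5, 7, 2, 4]
rank  pair      lcp
   1  s[0:],s[6:]  1  'a'
   2  s[6:],s[8:]  0  ''
   3  s[8:],s[1:]  1  'c'
   4  s[1:],s[3:]  2  'ce'
   5  s[3:],s[5:]  0  ''
   6  s[5:],s[7:]  1  'd'
   7  s[7:],s[2:]  0  ''
   8  s[2:],s[4:]  1  'e'

n(n+1)/2 = 9·10/2 = 45
Σ LCP = 0 + 1 + 0 + 1 + 2 + 0 + 1 + 0 + 1 = 6
distinct = 45 − 6 = 39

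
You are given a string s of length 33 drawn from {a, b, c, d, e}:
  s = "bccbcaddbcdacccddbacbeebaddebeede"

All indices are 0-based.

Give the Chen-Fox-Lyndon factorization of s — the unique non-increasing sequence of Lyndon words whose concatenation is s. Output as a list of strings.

emit factor 1: 'bcc' (i=0, period=3)
emit factor 2: 'bc' (i=3, period=2)
emit factor 3: 'addbcd' (i=5, period=6)
emit factor 4: 'acccddb' (i=11, period=7)
emit factor 5: 'acbeebaddebeede' (i=18, period=15)

["bcc", "bc", "addbcd", "acccddb", "acbeebaddebeede"]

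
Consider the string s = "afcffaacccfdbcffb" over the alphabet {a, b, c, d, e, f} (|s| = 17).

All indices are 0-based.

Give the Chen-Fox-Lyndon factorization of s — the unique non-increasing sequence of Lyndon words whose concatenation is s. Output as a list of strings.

["afcff", "aacccfdbcffb"]

emit factor 1: 'afcff' (i=0, period=5)
emit factor 2: 'aacccfdbcffb' (i=5, period=12)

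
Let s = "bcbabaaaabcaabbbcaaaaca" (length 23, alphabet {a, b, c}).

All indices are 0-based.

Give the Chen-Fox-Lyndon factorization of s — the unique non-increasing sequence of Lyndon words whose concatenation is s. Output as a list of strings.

emit factor 1: 'bc' (i=0, period=2)
emit factor 2: 'b' (i=2, period=1)
emit factor 3: 'ab' (i=3, period=2)
emit factor 4: 'aaaabcaabbbcaaaac' (i=5, period=17)
emit factor 5: 'a' (i=22, period=1)

["bc", "b", "ab", "aaaabcaabbbcaaaac", "a"]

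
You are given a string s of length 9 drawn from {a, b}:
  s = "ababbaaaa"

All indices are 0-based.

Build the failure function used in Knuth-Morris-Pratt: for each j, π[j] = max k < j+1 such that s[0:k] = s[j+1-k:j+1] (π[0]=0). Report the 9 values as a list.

π[0] = 0
j=1 s[j]='b': π[1]=0 (border '')
j=2 s[j]='a': π[2]=1 (border 'a')
j=3 s[j]='b': π[3]=2 (border 'ab')
j=4 s[j]='b': k: 2→0; π[4]=0 (border '')
j=5 s[j]='a': π[5]=1 (border 'a')
j=6 s[j]='a': k: 1→0; π[6]=1 (border 'a')
j=7 s[j]='a': k: 1→0; π[7]=1 (border 'a')
j=8 s[j]='a': k: 1→0; π[8]=1 (border 'a')

[0, 0, 1, 2, 0, 1, 1, 1, 1]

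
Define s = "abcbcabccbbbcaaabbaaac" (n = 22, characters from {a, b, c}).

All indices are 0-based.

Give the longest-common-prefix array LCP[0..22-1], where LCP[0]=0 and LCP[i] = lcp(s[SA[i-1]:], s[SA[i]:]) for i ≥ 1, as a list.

sorted suffixes:
  #0 SA[0]=13  'aaabbaaac'
  #1 SA[1]=18  'aaac'
  #2 SA[2]=14  'aabbaaac'
  #3 SA[3]=19  'aac'
  #4 SA[4]=15  'abbaaac'
  #5 SA[5]=0  'abcbcabccbbbcaaabbaaac'
  #6 SA[6]=5  'abccbbbcaaabbaaac'
  #7 SA[7]=20  'ac'
  #8 SA[8]=17  'baaac'
  #9 SA[9]=16  'bbaaac'
  #10 SA[10]=9  'bbbcaaabbaaac'
  #11 SA[11]=10  'bbcaaabbaaac'
  #12 SA[12]=11  'bcaaabbaaac'
  #13 SA[13]=3  'bcabccbbbcaaabbaaac'
  #14 SA[14]=1  'bcbcabccbbbcaaabbaaac'
  #15 SA[15]=6  'bccbbbcaaabbaaac'
  #16 SA[16]=21  'c'
  #17 SA[17]=12  'caaabbaaac'
  #18 SA[18]=4  'cabccbbbcaaabbaaac'
  #19 SA[19]=8  'cbbbcaaabbaaac'
  #20 SA[20]=2  'cbcabccbbbcaaabbaaac'
  #21 SA[21]=7  'ccbbbcaaabbaaac'

SA = [13, 18, 14, 19, 15, 0, 5, 20, 17, 16, 9, 10, 11, 3, 1, 6, 21, 12, 4, 8, 2, 7]
[i] adj suffixes → lcp
  [1] 13/18 → 3 ('aaa')
  [2] 18/14 → 2 ('aa')
  [3] 14/19 → 2 ('aa')
  [4] 19/15 → 1 ('a')
  [5] 15/0 → 2 ('ab')
  [6] 0/5 → 3 ('abc')
  [7] 5/20 → 1 ('a')
  [8] 20/17 → 0 ('')
  [9] 17/16 → 1 ('b')
  [10] 16/9 → 2 ('bb')
  [11] 9/10 → 2 ('bb')
  [12] 10/11 → 1 ('b')
  [13] 11/3 → 3 ('bca')
  [14] 3/1 → 2 ('bc')
  [15] 1/6 → 2 ('bc')
  [16] 6/21 → 0 ('')
  [17] 21/12 → 1 ('c')
  [18] 12/4 → 2 ('ca')
  [19] 4/8 → 1 ('c')
  [20] 8/2 → 2 ('cb')
  [21] 2/7 → 1 ('c')

[0, 3, 2, 2, 1, 2, 3, 1, 0, 1, 2, 2, 1, 3, 2, 2, 0, 1, 2, 1, 2, 1]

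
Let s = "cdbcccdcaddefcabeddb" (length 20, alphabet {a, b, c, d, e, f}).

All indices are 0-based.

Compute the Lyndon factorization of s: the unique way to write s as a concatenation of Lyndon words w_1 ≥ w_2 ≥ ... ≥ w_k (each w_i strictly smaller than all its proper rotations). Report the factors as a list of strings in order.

["cd", "bcccdc", "addefc", "abeddb"]

emit factor 1: 'cd' (i=0, period=2)
emit factor 2: 'bcccdc' (i=2, period=6)
emit factor 3: 'addefc' (i=8, period=6)
emit factor 4: 'abeddb' (i=14, period=6)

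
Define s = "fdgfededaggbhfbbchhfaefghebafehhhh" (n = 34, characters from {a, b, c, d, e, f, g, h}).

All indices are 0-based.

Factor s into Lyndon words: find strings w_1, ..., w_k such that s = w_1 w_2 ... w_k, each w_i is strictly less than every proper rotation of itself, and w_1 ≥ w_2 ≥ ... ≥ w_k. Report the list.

["f", "dgfe", "de", "d", "aggbhfbbchhf", "aefghebafehhhh"]

emit factor 1: 'f' (i=0, period=1)
emit factor 2: 'dgfe' (i=1, period=4)
emit factor 3: 'de' (i=5, period=2)
emit factor 4: 'd' (i=7, period=1)
emit factor 5: 'aggbhfbbchhf' (i=8, period=12)
emit factor 6: 'aefghebafehhhh' (i=20, period=14)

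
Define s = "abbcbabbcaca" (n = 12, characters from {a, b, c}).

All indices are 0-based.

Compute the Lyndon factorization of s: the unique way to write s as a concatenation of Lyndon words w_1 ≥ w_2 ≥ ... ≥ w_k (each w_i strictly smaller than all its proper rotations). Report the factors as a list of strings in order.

emit factor 1: 'abbcb' (i=0, period=5)
emit factor 2: 'abbcac' (i=5, period=6)
emit factor 3: 'a' (i=11, period=1)

["abbcb", "abbcac", "a"]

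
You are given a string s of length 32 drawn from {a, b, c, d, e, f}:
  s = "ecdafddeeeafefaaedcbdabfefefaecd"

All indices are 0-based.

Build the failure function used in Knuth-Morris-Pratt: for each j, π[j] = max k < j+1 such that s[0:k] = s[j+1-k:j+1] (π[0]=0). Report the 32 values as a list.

[0, 0, 0, 0, 0, 0, 0, 1, 1, 1, 0, 0, 1, 0, 0, 0, 1, 0, 0, 0, 0, 0, 0, 0, 1, 0, 1, 0, 0, 1, 2, 3]

π[0] = 0
j=1 s[j]='c': π[1]=0 (border '')
j=2 s[j]='d': π[2]=0 (border '')
j=3 s[j]='a': π[3]=0 (border '')
j=4 s[j]='f': π[4]=0 (border '')
j=5 s[j]='d': π[5]=0 (border '')
j=6 s[j]='d': π[6]=0 (border '')
j=7 s[j]='e': π[7]=1 (border 'e')
j=8 s[j]='e': k: 1→0; π[8]=1 (border 'e')
j=9 s[j]='e': k: 1→0; π[9]=1 (border 'e')
j=10 s[j]='a': k: 1→0; π[10]=0 (border '')
j=11 s[j]='f': π[11]=0 (border '')
j=12 s[j]='e': π[12]=1 (border 'e')
j=13 s[j]='f': k: 1→0; π[13]=0 (border '')
j=14 s[j]='a': π[14]=0 (border '')
j=15 s[j]='a': π[15]=0 (border '')
j=16 s[j]='e': π[16]=1 (border 'e')
j=17 s[j]='d': k: 1→0; π[17]=0 (border '')
j=18 s[j]='c': π[18]=0 (border '')
j=19 s[j]='b': π[19]=0 (border '')
j=20 s[j]='d': π[20]=0 (border '')
j=21 s[j]='a': π[21]=0 (border '')
j=22 s[j]='b': π[22]=0 (border '')
j=23 s[j]='f': π[23]=0 (border '')
j=24 s[j]='e': π[24]=1 (border 'e')
j=25 s[j]='f': k: 1→0; π[25]=0 (border '')
j=26 s[j]='e': π[26]=1 (border 'e')
j=27 s[j]='f': k: 1→0; π[27]=0 (border '')
j=28 s[j]='a': π[28]=0 (border '')
j=29 s[j]='e': π[29]=1 (border 'e')
j=30 s[j]='c': π[30]=2 (border 'ec')
j=31 s[j]='d': π[31]=3 (border 'ecd')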